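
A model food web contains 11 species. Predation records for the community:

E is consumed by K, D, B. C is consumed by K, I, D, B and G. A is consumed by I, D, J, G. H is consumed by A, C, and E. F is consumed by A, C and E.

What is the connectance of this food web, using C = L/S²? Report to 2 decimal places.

The web has S = 11 species and L = 18 feeding links.
C = L / S² = 18 / 121 = 0.1488 ≈ 0.15.

C = 0.15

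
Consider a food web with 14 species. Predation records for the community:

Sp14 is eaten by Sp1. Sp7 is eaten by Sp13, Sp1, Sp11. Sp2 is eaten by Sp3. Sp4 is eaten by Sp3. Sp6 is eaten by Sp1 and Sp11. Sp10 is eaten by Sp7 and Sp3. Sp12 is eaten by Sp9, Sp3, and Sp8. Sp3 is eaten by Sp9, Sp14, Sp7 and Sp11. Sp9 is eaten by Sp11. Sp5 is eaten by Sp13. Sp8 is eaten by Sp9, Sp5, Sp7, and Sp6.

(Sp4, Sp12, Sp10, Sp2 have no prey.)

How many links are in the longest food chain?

One longest chain: Sp4 → Sp3 → Sp7 → Sp13.
It has 4 species and 3 links.

3 links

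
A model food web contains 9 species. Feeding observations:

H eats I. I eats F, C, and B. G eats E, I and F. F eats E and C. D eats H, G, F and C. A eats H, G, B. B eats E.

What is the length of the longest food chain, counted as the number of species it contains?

One longest chain: E → F → I → G → A.
It has 5 species and 4 links.

5 species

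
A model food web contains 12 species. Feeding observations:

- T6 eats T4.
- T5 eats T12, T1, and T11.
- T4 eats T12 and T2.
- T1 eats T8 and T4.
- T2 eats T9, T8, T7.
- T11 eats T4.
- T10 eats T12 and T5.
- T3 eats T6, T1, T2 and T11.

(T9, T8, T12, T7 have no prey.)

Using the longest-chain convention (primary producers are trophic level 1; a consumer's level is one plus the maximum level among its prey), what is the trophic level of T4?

T9 is a producer → level 1.
T2 eats T9 (level 1); other prey at levels: T8 1, T7 1 → level 2.
T4 eats T2 (level 2); other prey at levels: T12 1 → level 3.

Trophic level 3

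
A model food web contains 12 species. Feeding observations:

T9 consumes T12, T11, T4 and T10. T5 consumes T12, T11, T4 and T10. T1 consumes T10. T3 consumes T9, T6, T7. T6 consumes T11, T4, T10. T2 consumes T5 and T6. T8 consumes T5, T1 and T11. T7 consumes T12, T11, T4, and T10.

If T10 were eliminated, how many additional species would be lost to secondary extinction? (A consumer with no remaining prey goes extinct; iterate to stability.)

1

Remove T10.
Round 1: T1 (all prey gone) → extinct.
No further losses. Total secondary extinctions: 1.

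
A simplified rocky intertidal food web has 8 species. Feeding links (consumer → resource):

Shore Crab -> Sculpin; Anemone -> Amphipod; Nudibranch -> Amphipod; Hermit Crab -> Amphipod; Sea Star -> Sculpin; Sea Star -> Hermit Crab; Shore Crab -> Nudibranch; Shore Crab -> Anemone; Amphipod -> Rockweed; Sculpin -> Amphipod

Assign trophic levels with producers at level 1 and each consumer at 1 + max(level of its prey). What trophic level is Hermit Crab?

Rockweed is a producer → level 1.
Amphipod eats Rockweed → level 2.
Hermit Crab eats Amphipod → level 3.

Trophic level 3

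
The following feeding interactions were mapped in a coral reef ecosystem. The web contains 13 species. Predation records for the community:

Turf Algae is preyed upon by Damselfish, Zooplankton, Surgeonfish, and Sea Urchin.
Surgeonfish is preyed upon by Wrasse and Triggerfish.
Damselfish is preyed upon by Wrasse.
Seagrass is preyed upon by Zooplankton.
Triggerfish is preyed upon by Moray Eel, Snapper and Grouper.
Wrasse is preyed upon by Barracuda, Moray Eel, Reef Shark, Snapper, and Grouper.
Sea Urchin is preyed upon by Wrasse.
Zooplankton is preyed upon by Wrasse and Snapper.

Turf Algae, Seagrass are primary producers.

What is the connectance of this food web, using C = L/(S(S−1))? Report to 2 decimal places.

The web has S = 13 species and L = 19 feeding links.
C = L / (S(S−1)) = 19 / 156 = 0.1218 ≈ 0.12.

C = 0.12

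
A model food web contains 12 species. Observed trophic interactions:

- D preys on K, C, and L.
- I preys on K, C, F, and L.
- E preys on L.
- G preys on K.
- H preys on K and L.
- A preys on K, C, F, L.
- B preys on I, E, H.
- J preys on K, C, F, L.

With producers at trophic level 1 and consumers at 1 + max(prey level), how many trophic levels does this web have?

Producers (level 1): F, K, L, C.
F → I → B gives B level 3.
No species has a prey at level 3, so no species reaches level 4.

3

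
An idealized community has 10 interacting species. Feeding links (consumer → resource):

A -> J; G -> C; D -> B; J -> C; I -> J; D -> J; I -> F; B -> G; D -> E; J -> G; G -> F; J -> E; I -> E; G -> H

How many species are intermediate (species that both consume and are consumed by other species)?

Intermediate species (has both prey and predators): G, B, J.
Count: 3.

3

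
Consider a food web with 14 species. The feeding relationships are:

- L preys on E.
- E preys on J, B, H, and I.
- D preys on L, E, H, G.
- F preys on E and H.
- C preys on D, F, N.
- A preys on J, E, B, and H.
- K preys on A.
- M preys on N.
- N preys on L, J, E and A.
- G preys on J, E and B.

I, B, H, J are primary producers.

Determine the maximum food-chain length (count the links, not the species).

One longest chain: I → E → G → D → C.
It has 5 species and 4 links.

4 links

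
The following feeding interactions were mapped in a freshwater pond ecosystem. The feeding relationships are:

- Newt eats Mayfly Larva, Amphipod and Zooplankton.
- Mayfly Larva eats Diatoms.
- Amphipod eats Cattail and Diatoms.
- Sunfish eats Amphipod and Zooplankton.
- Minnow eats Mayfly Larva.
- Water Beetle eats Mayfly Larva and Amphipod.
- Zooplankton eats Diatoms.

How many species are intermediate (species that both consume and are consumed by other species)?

3

Intermediate species (has both prey and predators): Zooplankton, Amphipod, Mayfly Larva.
Count: 3.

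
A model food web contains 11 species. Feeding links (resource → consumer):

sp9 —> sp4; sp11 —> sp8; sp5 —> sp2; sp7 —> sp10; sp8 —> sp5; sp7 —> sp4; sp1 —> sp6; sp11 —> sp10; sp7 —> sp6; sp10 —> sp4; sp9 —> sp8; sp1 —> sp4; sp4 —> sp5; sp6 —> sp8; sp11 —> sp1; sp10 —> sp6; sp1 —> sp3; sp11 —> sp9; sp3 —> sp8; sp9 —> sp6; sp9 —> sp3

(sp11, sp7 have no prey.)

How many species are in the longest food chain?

One longest chain: sp11 → sp9 → sp3 → sp8 → sp5 → sp2.
It has 6 species and 5 links.

6 species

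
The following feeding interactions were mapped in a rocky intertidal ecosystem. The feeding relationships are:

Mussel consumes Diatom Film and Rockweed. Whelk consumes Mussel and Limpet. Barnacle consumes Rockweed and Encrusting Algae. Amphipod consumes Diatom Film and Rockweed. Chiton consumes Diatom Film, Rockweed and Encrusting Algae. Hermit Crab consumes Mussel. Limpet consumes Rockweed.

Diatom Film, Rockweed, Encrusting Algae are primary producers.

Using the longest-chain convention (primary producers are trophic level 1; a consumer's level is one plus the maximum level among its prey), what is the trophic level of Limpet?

Rockweed is a producer → level 1.
Limpet eats Rockweed → level 2.

Trophic level 2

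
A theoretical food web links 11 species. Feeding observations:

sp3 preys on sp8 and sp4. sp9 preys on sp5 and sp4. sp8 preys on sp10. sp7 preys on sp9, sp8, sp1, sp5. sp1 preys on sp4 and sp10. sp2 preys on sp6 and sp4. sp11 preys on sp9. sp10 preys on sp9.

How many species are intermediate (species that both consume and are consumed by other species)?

Intermediate species (has both prey and predators): sp9, sp10, sp8, sp1.
Count: 4.

4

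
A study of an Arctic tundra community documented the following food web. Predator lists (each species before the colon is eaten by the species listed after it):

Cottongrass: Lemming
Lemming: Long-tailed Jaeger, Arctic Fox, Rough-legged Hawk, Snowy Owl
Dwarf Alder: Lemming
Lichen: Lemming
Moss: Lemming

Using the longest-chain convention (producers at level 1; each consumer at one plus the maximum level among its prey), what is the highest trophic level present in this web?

3

Producers (level 1): Moss, Lichen, Dwarf Alder, Cottongrass.
Moss → Lemming → Arctic Fox gives Arctic Fox level 3.
No species has a prey at level 3, so no species reaches level 4.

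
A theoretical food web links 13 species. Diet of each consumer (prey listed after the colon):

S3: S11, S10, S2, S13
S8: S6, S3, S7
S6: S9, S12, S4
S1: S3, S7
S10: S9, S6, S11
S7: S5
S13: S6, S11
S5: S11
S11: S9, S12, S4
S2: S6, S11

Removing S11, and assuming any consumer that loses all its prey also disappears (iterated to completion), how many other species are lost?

2

Remove S11.
Round 1: S5 (all prey gone) → extinct.
Round 2: S7 (all prey gone) → extinct.
No further losses. Total secondary extinctions: 2.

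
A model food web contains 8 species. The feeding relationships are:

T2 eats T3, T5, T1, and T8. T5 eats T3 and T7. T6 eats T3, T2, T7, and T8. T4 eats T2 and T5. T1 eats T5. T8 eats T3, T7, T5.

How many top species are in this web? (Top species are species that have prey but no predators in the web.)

2

Top species (has prey, but nothing eats it): T4, T6.
Count: 2.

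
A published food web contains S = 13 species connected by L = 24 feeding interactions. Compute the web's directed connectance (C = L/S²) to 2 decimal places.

C = 0.14

The web has S = 13 species and L = 24 feeding links.
C = L / S² = 24 / 169 = 0.1420 ≈ 0.14.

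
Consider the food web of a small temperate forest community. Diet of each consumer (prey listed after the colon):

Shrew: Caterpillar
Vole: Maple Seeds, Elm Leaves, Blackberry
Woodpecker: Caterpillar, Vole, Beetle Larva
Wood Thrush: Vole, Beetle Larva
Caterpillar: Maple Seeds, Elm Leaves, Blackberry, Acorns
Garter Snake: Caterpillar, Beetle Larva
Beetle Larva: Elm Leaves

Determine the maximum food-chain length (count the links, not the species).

One longest chain: Maple Seeds → Caterpillar → Woodpecker.
It has 3 species and 2 links.

2 links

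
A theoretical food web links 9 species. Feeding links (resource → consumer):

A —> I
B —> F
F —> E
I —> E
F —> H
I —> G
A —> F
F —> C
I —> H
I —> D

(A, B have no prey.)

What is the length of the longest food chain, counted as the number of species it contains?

3 species

One longest chain: A → F → C.
It has 3 species and 2 links.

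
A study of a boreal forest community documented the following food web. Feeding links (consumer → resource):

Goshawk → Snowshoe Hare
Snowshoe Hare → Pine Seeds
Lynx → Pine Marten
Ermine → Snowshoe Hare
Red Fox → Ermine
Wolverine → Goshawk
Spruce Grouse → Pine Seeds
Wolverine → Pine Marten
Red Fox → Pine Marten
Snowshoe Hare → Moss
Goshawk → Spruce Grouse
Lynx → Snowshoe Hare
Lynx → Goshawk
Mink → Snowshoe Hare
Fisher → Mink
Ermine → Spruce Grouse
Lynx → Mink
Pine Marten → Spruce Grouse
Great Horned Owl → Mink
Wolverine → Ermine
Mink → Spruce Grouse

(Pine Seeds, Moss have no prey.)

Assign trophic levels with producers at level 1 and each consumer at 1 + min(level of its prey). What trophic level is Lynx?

Trophic level 3

Pine Seeds is a producer → level 1.
Snowshoe Hare eats Pine Seeds → level 2.
Lynx eats Snowshoe Hare → level 3.
No prey of Lynx is below level 2, so 3 is the minimum.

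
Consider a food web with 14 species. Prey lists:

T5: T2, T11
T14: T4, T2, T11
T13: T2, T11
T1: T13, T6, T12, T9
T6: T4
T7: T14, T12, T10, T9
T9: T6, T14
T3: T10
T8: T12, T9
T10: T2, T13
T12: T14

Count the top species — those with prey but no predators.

5

Top species (has prey, but nothing eats it): T5, T3, T8, T1, T7.
Count: 5.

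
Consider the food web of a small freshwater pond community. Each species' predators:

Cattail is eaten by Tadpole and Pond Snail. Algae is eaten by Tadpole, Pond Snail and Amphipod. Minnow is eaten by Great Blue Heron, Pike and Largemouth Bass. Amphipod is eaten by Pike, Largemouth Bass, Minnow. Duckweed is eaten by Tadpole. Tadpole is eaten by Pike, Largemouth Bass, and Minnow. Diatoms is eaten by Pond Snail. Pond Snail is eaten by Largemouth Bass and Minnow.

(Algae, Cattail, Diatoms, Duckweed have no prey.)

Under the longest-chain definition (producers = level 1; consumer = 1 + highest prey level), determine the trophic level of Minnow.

Algae is a producer → level 1.
Amphipod eats Algae → level 2.
Minnow eats Amphipod (level 2); other prey at levels: Pond Snail 2, Tadpole 2 → level 3.

Trophic level 3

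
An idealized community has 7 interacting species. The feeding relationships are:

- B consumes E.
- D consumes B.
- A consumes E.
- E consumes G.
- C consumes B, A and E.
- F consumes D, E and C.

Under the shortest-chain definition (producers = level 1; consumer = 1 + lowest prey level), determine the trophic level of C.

G is a producer → level 1.
E eats G → level 2.
C eats E → level 3.
No prey of C is below level 2, so 3 is the minimum.

Trophic level 3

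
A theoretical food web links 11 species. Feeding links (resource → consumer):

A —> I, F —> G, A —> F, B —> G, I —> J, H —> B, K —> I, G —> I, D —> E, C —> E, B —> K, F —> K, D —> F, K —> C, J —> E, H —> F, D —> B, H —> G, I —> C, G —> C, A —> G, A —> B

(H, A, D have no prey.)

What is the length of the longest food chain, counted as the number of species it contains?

6 species

One longest chain: H → F → G → I → J → E.
It has 6 species and 5 links.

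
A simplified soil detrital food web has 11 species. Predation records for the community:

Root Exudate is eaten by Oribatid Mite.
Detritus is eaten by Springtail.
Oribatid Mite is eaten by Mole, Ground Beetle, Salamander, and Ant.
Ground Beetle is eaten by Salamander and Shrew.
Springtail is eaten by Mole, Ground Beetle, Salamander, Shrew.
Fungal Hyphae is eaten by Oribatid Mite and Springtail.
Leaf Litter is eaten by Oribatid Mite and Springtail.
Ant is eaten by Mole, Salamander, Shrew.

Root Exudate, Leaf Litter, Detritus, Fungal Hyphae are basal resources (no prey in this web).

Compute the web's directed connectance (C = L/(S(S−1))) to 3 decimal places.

The web has S = 11 species and L = 19 feeding links.
C = L / (S(S−1)) = 19 / 110 = 0.1727 ≈ 0.173.

C = 0.173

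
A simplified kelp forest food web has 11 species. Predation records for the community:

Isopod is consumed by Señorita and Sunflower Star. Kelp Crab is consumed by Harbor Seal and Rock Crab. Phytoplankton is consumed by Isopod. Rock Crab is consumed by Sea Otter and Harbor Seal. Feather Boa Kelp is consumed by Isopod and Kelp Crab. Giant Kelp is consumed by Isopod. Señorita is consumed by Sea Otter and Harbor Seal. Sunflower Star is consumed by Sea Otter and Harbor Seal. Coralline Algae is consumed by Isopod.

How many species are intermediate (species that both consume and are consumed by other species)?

5

Intermediate species (has both prey and predators): Isopod, Kelp Crab, Rock Crab, Sunflower Star, Señorita.
Count: 5.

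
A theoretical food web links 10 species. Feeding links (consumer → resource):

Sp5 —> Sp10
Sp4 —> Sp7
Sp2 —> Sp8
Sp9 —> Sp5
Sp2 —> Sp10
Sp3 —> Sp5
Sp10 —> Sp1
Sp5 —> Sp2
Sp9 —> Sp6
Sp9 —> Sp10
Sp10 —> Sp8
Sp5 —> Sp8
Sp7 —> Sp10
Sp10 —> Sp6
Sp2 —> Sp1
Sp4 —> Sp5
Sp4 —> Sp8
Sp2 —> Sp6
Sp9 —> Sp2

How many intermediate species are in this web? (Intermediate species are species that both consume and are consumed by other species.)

Intermediate species (has both prey and predators): Sp10, Sp7, Sp2, Sp5.
Count: 4.

4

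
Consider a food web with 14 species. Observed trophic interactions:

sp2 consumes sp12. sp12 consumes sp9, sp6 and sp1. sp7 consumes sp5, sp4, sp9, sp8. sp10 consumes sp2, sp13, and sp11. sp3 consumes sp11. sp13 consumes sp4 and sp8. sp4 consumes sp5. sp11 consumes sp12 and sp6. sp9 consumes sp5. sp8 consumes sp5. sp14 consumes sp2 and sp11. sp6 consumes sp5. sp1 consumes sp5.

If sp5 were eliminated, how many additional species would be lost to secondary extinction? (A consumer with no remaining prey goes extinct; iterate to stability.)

Remove sp5.
Round 1: sp1 (all prey gone), sp4 (all prey gone), sp6 (all prey gone), sp9 (all prey gone), sp8 (all prey gone) → extinct.
Round 2: sp12 (all prey gone), sp7 (all prey gone), sp13 (all prey gone) → extinct.
Round 3: sp2 (all prey gone), sp11 (all prey gone) → extinct.
Round 4: sp14 (all prey gone), sp10 (all prey gone), sp3 (all prey gone) → extinct.
No further losses. Total secondary extinctions: 13.

13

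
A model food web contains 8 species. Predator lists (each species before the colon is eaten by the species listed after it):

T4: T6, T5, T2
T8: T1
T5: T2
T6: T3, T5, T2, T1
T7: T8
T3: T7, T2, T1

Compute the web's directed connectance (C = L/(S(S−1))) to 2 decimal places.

C = 0.23

The web has S = 8 species and L = 13 feeding links.
C = L / (S(S−1)) = 13 / 56 = 0.2321 ≈ 0.23.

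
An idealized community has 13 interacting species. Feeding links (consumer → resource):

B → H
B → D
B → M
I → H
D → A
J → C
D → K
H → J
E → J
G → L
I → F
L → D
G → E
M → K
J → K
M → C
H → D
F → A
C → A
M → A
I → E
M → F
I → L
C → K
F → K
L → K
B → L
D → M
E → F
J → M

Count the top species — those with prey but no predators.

3

Top species (has prey, but nothing eats it): G, I, B.
Count: 3.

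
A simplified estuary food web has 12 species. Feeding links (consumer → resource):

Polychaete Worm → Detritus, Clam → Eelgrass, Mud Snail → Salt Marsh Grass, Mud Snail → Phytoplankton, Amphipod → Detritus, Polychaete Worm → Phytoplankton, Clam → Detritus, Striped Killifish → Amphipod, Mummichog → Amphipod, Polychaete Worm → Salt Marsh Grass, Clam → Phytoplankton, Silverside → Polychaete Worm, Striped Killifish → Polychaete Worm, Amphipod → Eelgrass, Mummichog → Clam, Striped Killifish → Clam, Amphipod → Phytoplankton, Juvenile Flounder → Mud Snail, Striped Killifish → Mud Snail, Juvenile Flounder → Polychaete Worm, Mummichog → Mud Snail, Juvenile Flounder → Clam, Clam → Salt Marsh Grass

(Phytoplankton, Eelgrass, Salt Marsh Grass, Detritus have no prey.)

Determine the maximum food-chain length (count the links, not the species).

One longest chain: Phytoplankton → Clam → Juvenile Flounder.
It has 3 species and 2 links.

2 links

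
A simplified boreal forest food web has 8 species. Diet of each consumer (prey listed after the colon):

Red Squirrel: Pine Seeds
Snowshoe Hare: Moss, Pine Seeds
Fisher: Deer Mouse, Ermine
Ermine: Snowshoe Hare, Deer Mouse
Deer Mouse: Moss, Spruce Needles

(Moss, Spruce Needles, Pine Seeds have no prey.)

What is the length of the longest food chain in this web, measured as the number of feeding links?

3 links

One longest chain: Moss → Snowshoe Hare → Ermine → Fisher.
It has 4 species and 3 links.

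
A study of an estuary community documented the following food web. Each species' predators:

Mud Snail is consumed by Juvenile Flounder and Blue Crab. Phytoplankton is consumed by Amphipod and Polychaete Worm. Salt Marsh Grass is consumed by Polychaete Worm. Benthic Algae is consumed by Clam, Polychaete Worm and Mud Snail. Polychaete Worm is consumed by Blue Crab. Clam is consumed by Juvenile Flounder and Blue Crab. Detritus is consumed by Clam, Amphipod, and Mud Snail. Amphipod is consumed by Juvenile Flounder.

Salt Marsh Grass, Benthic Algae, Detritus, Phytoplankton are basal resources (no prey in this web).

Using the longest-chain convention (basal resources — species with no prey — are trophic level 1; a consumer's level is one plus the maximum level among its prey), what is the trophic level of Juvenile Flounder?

Benthic Algae has no prey (basal) → level 1.
Mud Snail eats Benthic Algae (level 1); other prey at levels: Detritus 1 → level 2.
Juvenile Flounder eats Mud Snail (level 2); other prey at levels: Clam 2, Amphipod 2 → level 3.

Trophic level 3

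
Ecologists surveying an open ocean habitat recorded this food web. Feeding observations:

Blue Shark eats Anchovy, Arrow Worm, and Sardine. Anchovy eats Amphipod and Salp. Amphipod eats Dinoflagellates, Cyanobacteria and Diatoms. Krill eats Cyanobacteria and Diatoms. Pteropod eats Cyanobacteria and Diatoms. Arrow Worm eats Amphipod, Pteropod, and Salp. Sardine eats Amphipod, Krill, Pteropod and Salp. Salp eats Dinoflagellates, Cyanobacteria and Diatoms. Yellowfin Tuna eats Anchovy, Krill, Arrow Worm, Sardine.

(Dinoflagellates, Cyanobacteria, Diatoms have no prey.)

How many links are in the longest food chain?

3 links

One longest chain: Dinoflagellates → Salp → Sardine → Yellowfin Tuna.
It has 4 species and 3 links.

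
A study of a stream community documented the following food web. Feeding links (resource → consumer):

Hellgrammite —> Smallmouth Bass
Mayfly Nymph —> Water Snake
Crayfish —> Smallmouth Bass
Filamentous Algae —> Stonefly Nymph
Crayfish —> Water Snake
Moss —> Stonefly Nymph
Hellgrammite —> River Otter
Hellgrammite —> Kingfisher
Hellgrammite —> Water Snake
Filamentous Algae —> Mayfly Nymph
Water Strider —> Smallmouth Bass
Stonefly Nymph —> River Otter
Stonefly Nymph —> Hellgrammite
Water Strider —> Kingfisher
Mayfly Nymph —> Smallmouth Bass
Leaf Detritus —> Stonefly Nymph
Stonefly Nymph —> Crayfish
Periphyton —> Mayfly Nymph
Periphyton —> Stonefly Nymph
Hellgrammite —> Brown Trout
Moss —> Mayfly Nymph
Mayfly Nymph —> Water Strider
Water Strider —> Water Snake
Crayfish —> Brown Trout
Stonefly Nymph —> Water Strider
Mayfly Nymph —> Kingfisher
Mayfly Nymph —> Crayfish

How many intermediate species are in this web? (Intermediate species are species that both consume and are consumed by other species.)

Intermediate species (has both prey and predators): Mayfly Nymph, Stonefly Nymph, Crayfish, Water Strider, Hellgrammite.
Count: 5.

5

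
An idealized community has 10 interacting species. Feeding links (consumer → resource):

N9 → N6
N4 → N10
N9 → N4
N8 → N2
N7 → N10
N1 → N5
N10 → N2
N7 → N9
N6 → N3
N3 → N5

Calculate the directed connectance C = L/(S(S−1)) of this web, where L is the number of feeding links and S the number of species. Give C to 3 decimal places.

The web has S = 10 species and L = 10 feeding links.
C = L / (S(S−1)) = 10 / 90 = 0.1111 ≈ 0.111.

C = 0.111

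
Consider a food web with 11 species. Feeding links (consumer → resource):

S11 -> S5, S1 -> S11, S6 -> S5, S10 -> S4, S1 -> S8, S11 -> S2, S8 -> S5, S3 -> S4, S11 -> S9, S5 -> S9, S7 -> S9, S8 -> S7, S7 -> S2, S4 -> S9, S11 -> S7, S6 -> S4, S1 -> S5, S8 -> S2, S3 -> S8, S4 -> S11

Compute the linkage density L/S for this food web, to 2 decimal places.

L/S = 1.82

There are L = 20 links among S = 11 species.
L/S = 20/11 = 1.8182 ≈ 1.82.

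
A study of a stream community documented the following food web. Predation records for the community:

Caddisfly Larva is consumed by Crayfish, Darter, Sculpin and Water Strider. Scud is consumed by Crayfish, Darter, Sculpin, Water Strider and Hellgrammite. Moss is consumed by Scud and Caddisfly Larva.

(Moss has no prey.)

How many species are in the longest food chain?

One longest chain: Moss → Scud → Hellgrammite.
It has 3 species and 2 links.

3 species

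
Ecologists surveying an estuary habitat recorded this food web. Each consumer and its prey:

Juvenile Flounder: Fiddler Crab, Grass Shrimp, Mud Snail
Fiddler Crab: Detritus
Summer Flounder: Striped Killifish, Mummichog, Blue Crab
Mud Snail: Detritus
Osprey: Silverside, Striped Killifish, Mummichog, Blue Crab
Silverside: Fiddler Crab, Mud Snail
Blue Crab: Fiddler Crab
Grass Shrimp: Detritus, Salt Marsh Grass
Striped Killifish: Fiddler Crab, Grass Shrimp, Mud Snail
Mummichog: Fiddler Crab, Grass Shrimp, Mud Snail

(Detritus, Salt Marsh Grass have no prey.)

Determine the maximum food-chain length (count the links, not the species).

One longest chain: Detritus → Fiddler Crab → Mummichog → Summer Flounder.
It has 4 species and 3 links.

3 links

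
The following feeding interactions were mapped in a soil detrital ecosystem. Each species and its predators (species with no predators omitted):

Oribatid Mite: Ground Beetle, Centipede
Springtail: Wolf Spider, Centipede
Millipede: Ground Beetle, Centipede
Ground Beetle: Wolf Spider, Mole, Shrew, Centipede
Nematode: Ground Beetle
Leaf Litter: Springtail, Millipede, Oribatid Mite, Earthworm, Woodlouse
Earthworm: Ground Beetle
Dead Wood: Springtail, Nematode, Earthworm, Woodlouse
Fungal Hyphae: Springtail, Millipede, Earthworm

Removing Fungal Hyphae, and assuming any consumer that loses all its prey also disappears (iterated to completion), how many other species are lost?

0

Remove Fungal Hyphae.
Every predator of it retains at least one other prey: Springtail still has Dead Wood, Leaf Litter; Millipede still has Leaf Litter; Earthworm still has Dead Wood, Leaf Litter.
No consumer loses all prey, so no secondary extinctions occur.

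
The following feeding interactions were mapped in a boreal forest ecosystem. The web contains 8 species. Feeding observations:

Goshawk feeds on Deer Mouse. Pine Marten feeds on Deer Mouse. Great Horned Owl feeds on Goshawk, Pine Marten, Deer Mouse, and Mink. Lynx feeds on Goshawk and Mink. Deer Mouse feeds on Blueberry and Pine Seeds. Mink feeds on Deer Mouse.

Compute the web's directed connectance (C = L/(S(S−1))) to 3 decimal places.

C = 0.196

The web has S = 8 species and L = 11 feeding links.
C = L / (S(S−1)) = 11 / 56 = 0.1964 ≈ 0.196.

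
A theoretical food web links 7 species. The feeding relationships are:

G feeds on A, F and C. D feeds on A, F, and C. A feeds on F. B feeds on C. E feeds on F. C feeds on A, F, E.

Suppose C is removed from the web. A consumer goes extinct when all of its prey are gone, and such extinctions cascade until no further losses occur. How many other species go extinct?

Remove C.
Round 1: B (all prey gone) → extinct.
No further losses. Total secondary extinctions: 1.

1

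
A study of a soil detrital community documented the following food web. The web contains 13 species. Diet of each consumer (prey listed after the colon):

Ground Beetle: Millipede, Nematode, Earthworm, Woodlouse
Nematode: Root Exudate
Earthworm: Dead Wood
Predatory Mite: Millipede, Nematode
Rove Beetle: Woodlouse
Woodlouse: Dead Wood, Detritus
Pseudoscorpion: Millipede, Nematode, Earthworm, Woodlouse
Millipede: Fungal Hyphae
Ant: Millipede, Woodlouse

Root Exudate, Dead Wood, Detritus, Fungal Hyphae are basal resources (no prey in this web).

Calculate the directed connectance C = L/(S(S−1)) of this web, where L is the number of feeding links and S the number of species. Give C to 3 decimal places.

The web has S = 13 species and L = 18 feeding links.
C = L / (S(S−1)) = 18 / 156 = 0.1154 ≈ 0.115.

C = 0.115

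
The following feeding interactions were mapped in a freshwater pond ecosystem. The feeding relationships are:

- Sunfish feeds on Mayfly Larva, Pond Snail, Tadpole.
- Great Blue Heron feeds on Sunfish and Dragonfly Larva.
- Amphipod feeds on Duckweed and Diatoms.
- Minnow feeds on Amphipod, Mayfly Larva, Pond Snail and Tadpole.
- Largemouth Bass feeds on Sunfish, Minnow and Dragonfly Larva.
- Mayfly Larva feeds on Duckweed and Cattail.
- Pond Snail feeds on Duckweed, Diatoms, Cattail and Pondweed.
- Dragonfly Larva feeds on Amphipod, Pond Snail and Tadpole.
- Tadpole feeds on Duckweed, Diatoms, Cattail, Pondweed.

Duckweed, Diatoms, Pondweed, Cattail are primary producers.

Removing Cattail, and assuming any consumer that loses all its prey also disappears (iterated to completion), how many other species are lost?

Remove Cattail.
Every predator of it retains at least one other prey: Tadpole still has Duckweed, Diatoms, Pondweed; Mayfly Larva still has Duckweed; Pond Snail still has Duckweed, Diatoms, Pondweed.
No consumer loses all prey, so no secondary extinctions occur.

0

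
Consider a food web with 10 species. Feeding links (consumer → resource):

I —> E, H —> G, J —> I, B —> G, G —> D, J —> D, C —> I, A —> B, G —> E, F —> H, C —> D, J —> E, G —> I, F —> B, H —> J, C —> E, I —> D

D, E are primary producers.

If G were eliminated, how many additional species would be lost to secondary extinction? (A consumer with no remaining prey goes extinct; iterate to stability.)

Remove G.
Round 1: B (all prey gone) → extinct.
Round 2: A (all prey gone) → extinct.
No further losses. Total secondary extinctions: 2.

2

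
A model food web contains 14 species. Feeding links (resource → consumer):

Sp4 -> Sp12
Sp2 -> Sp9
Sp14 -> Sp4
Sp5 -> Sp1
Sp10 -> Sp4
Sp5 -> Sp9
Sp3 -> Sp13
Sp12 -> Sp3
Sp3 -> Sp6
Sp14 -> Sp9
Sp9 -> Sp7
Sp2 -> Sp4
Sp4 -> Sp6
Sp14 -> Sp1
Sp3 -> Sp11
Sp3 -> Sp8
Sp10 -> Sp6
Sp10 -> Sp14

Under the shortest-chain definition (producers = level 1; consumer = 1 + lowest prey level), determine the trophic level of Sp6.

Sp10 is a producer → level 1.
Sp6 eats Sp10 → level 2.

Trophic level 2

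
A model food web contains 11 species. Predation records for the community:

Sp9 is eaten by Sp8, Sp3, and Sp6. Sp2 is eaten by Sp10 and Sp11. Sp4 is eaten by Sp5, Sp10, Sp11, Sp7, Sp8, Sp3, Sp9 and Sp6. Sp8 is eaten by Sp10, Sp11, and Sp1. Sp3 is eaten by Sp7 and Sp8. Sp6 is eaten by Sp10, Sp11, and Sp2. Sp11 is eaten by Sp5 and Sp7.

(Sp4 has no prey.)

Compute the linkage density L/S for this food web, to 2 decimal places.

L/S = 2.09

There are L = 23 links among S = 11 species.
L/S = 23/11 = 2.0909 ≈ 2.09.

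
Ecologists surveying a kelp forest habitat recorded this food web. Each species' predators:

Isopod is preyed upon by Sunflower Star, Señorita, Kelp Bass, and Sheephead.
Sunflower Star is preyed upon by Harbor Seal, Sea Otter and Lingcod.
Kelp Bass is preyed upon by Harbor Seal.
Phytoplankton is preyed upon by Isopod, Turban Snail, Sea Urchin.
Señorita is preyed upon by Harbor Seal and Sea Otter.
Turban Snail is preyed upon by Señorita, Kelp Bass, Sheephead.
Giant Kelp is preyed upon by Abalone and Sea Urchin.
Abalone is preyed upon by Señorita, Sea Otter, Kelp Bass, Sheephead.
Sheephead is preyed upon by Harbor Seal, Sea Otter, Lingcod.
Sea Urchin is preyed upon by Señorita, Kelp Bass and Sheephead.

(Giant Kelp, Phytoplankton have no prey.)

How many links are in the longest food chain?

One longest chain: Phytoplankton → Isopod → Sunflower Star → Harbor Seal.
It has 4 species and 3 links.

3 links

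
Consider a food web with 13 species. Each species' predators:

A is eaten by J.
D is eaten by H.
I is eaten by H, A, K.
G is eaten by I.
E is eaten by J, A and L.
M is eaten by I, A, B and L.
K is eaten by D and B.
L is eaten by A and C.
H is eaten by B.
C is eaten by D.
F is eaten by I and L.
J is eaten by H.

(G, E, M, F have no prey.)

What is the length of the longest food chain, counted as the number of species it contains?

6 species

One longest chain: E → L → C → D → H → B.
It has 6 species and 5 links.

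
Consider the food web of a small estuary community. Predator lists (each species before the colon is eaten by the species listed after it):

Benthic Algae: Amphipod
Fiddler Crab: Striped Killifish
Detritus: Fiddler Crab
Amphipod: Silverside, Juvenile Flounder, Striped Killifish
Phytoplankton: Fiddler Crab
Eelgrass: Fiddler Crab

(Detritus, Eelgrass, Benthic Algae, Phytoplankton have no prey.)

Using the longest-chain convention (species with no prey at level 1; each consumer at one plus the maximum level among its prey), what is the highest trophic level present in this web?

Basal resources (level 1): Detritus, Eelgrass, Benthic Algae, Phytoplankton.
Benthic Algae → Amphipod → Juvenile Flounder gives Juvenile Flounder level 3.
No species has a prey at level 3, so no species reaches level 4.

3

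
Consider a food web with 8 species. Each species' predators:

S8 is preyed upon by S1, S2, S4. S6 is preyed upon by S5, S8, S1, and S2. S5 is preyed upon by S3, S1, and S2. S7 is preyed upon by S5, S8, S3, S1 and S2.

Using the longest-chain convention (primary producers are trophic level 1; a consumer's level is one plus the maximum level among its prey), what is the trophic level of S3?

S7 is a producer → level 1.
S5 eats S7 (level 1); other prey at levels: S6 1 → level 2.
S3 eats S5 (level 2); other prey at levels: S7 1 → level 3.

Trophic level 3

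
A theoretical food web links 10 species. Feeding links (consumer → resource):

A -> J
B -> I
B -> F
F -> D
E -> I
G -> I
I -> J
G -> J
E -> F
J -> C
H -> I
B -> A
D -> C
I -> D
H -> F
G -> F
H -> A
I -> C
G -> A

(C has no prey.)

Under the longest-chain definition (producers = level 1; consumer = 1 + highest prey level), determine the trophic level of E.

Trophic level 4

C is a producer → level 1.
D eats C → level 2.
F eats D → level 3.
E eats F (level 3); other prey at levels: I 3 → level 4.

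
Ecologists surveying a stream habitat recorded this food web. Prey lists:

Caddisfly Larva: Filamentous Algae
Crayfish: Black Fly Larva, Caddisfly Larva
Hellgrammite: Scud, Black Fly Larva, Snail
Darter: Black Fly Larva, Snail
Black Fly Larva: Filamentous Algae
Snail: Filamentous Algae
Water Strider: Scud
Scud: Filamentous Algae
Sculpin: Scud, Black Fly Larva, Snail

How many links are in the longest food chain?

2 links

One longest chain: Filamentous Algae → Scud → Water Strider.
It has 3 species and 2 links.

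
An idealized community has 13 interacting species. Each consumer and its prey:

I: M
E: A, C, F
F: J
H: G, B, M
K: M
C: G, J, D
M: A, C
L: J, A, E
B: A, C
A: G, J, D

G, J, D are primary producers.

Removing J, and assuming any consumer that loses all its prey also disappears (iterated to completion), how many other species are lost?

1

Remove J.
Round 1: F (all prey gone) → extinct.
No further losses. Total secondary extinctions: 1.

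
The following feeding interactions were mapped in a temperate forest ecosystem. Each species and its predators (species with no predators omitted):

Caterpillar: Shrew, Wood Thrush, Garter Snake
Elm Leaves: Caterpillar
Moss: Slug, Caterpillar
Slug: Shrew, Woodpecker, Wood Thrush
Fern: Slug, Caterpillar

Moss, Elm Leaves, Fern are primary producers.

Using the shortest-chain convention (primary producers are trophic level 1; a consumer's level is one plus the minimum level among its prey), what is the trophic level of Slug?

Moss is a producer → level 1.
Slug eats Moss → level 2.

Trophic level 2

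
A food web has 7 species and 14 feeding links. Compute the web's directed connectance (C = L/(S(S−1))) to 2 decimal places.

C = 0.33

The web has S = 7 species and L = 14 feeding links.
C = L / (S(S−1)) = 14 / 42 = 0.3333 ≈ 0.33.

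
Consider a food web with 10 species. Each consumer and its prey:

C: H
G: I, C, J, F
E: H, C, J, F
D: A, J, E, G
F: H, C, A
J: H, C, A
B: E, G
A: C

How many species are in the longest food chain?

6 species

One longest chain: H → C → A → J → E → B.
It has 6 species and 5 links.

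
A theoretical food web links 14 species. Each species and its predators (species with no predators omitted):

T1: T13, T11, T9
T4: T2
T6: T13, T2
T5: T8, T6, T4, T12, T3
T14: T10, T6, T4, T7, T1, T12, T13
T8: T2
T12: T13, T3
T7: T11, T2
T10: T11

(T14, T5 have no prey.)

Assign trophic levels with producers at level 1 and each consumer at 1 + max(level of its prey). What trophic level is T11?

T14 is a producer → level 1.
T10 eats T14 → level 2.
T11 eats T10 (level 2); other prey at levels: T7 2, T1 2 → level 3.

Trophic level 3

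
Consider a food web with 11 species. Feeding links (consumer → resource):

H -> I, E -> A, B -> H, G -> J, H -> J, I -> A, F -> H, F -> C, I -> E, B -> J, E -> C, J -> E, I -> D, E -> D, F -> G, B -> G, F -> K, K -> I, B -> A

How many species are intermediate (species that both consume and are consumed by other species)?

6

Intermediate species (has both prey and predators): E, I, J, H, K, G.
Count: 6.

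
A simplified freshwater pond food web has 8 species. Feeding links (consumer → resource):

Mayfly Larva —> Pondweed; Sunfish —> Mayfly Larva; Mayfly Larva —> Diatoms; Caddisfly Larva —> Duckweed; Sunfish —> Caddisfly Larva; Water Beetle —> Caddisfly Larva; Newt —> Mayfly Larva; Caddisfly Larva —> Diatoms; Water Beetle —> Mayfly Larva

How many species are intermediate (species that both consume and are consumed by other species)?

2

Intermediate species (has both prey and predators): Mayfly Larva, Caddisfly Larva.
Count: 2.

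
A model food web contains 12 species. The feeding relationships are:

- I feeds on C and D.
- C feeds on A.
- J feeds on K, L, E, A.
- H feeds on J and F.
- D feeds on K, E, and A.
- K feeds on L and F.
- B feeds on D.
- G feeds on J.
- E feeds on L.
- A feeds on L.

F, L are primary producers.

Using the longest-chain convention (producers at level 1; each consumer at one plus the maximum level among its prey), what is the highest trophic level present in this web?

Producers (level 1): F, L.
F → K → J → H gives H level 4.
No species has a prey at level 4, so no species reaches level 5.

4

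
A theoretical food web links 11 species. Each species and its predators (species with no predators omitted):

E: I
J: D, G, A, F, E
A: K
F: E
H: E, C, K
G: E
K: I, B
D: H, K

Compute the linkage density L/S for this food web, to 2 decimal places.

There are L = 16 links among S = 11 species.
L/S = 16/11 = 1.4545 ≈ 1.45.

L/S = 1.45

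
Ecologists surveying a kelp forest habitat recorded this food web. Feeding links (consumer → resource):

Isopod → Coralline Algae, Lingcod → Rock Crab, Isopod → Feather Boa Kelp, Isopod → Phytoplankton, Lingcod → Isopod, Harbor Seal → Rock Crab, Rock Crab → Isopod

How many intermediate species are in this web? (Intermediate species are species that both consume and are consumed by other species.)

Intermediate species (has both prey and predators): Isopod, Rock Crab.
Count: 2.

2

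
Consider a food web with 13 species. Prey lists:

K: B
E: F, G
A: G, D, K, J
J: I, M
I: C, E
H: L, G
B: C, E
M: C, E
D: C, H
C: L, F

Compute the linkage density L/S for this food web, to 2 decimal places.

L/S = 1.62

There are L = 21 links among S = 13 species.
L/S = 21/13 = 1.6154 ≈ 1.62.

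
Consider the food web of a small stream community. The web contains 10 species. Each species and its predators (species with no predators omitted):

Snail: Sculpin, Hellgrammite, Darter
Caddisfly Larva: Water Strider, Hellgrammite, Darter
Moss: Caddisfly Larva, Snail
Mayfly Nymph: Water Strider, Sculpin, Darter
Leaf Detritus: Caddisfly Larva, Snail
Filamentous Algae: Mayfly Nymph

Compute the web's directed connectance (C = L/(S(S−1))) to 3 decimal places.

C = 0.156

The web has S = 10 species and L = 14 feeding links.
C = L / (S(S−1)) = 14 / 90 = 0.1556 ≈ 0.156.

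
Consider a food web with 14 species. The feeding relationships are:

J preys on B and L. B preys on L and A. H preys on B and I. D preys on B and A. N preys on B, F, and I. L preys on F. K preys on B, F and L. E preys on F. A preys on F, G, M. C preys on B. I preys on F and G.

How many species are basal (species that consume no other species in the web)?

Basal species (no prey listed): M, G, F.
Count: 3.

3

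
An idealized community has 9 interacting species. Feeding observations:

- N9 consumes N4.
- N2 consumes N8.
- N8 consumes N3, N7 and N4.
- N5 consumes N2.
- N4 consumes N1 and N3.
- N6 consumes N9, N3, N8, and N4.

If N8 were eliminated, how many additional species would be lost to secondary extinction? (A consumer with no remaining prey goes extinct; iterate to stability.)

2

Remove N8.
Round 1: N2 (all prey gone) → extinct.
Round 2: N5 (all prey gone) → extinct.
No further losses. Total secondary extinctions: 2.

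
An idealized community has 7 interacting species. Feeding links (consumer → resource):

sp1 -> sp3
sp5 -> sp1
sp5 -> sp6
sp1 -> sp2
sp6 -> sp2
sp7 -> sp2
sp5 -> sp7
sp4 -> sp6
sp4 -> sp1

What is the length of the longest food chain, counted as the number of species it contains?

3 species

One longest chain: sp2 → sp6 → sp4.
It has 3 species and 2 links.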